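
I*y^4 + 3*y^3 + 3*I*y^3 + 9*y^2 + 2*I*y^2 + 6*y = y*(y + 2)*(y - 3*I)*(I*y + I)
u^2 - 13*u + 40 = (u - 8)*(u - 5)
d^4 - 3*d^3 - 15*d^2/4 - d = d*(d - 4)*(d + 1/2)^2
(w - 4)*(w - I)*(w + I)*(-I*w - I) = -I*w^4 + 3*I*w^3 + 3*I*w^2 + 3*I*w + 4*I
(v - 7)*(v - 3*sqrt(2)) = v^2 - 7*v - 3*sqrt(2)*v + 21*sqrt(2)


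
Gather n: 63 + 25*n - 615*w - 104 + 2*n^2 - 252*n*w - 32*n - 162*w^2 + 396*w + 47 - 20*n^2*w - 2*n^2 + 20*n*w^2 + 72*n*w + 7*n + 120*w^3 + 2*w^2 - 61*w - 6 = -20*n^2*w + n*(20*w^2 - 180*w) + 120*w^3 - 160*w^2 - 280*w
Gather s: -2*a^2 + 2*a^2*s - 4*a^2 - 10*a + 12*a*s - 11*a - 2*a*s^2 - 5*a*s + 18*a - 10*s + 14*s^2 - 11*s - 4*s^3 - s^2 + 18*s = -6*a^2 - 3*a - 4*s^3 + s^2*(13 - 2*a) + s*(2*a^2 + 7*a - 3)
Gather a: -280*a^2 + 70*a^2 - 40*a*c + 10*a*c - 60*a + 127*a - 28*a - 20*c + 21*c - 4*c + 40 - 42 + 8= -210*a^2 + a*(39 - 30*c) - 3*c + 6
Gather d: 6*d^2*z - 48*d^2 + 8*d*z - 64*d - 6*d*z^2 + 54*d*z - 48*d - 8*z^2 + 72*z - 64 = d^2*(6*z - 48) + d*(-6*z^2 + 62*z - 112) - 8*z^2 + 72*z - 64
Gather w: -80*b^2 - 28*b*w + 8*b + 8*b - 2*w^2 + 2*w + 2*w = -80*b^2 + 16*b - 2*w^2 + w*(4 - 28*b)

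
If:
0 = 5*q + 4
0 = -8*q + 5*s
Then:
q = -4/5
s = -32/25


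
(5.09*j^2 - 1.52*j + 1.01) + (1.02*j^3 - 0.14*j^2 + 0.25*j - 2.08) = 1.02*j^3 + 4.95*j^2 - 1.27*j - 1.07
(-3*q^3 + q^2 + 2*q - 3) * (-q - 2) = 3*q^4 + 5*q^3 - 4*q^2 - q + 6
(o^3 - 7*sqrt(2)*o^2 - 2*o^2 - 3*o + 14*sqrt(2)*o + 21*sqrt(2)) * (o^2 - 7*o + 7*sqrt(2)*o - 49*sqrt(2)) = o^5 - 9*o^4 - 87*o^3 + 903*o^2 - 1078*o - 2058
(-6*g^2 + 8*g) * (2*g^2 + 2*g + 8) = -12*g^4 + 4*g^3 - 32*g^2 + 64*g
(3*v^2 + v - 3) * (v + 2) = 3*v^3 + 7*v^2 - v - 6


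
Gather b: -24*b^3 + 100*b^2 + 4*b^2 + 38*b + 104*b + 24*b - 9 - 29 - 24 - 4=-24*b^3 + 104*b^2 + 166*b - 66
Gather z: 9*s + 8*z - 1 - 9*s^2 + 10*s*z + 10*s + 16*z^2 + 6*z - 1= -9*s^2 + 19*s + 16*z^2 + z*(10*s + 14) - 2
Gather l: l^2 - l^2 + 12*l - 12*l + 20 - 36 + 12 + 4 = 0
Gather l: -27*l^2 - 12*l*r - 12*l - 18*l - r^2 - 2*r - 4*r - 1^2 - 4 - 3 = -27*l^2 + l*(-12*r - 30) - r^2 - 6*r - 8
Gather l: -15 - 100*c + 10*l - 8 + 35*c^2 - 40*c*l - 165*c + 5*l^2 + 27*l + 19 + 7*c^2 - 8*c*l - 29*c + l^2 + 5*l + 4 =42*c^2 - 294*c + 6*l^2 + l*(42 - 48*c)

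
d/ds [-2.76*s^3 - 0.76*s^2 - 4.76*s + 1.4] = -8.28*s^2 - 1.52*s - 4.76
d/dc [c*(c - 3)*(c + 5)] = 3*c^2 + 4*c - 15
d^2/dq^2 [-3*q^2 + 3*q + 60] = -6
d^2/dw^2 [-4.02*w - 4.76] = 0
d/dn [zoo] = 0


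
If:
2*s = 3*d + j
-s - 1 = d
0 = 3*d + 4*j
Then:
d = -8/17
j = 6/17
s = -9/17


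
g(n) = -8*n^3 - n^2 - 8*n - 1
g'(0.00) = -8.00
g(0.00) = -1.00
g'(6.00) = -884.00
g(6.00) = -1813.00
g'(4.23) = -445.89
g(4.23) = -658.23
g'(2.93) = -219.90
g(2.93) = -234.25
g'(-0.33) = -9.95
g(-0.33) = 1.82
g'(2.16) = -124.29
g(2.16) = -103.57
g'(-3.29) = -261.20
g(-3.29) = 299.39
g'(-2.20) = -119.76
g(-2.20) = 96.94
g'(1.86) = -94.75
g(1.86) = -70.82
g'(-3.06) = -226.61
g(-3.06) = 243.34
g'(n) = -24*n^2 - 2*n - 8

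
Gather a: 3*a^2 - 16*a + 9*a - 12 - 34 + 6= 3*a^2 - 7*a - 40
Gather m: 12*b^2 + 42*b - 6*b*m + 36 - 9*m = 12*b^2 + 42*b + m*(-6*b - 9) + 36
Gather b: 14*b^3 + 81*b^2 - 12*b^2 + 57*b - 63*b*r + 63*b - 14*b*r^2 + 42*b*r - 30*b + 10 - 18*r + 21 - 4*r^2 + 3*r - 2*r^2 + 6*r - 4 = 14*b^3 + 69*b^2 + b*(-14*r^2 - 21*r + 90) - 6*r^2 - 9*r + 27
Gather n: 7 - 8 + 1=0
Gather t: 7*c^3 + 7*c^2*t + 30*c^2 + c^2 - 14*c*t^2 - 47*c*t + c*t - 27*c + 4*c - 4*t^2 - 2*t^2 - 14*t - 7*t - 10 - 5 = 7*c^3 + 31*c^2 - 23*c + t^2*(-14*c - 6) + t*(7*c^2 - 46*c - 21) - 15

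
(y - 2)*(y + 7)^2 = y^3 + 12*y^2 + 21*y - 98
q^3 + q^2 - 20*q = q*(q - 4)*(q + 5)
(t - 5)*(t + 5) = t^2 - 25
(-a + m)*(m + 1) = -a*m - a + m^2 + m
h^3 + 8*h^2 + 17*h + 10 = (h + 1)*(h + 2)*(h + 5)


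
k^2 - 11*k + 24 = (k - 8)*(k - 3)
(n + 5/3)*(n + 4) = n^2 + 17*n/3 + 20/3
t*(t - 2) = t^2 - 2*t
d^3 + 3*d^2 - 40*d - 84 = (d - 6)*(d + 2)*(d + 7)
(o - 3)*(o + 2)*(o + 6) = o^3 + 5*o^2 - 12*o - 36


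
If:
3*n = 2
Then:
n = 2/3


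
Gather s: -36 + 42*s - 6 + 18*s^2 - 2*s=18*s^2 + 40*s - 42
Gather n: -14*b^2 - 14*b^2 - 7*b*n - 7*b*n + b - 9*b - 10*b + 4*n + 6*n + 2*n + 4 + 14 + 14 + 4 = -28*b^2 - 18*b + n*(12 - 14*b) + 36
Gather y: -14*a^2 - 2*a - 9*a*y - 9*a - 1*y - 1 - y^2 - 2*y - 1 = -14*a^2 - 11*a - y^2 + y*(-9*a - 3) - 2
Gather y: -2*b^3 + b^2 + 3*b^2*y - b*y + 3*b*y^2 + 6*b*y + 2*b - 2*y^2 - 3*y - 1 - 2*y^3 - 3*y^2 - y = -2*b^3 + b^2 + 2*b - 2*y^3 + y^2*(3*b - 5) + y*(3*b^2 + 5*b - 4) - 1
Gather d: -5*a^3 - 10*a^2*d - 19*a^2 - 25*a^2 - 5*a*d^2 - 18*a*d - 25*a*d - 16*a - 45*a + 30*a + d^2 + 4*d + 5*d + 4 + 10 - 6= -5*a^3 - 44*a^2 - 31*a + d^2*(1 - 5*a) + d*(-10*a^2 - 43*a + 9) + 8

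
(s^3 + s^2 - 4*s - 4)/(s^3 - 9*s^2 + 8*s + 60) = (s^2 - s - 2)/(s^2 - 11*s + 30)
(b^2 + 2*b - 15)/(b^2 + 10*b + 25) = (b - 3)/(b + 5)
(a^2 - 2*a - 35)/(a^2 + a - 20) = (a - 7)/(a - 4)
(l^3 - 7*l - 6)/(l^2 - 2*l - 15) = (-l^3 + 7*l + 6)/(-l^2 + 2*l + 15)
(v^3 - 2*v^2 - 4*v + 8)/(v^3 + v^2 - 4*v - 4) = (v - 2)/(v + 1)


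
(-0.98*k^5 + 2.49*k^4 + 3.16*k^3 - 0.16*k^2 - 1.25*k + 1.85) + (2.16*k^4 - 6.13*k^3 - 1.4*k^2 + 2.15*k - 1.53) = -0.98*k^5 + 4.65*k^4 - 2.97*k^3 - 1.56*k^2 + 0.9*k + 0.32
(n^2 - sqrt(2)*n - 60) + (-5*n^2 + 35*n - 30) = -4*n^2 - sqrt(2)*n + 35*n - 90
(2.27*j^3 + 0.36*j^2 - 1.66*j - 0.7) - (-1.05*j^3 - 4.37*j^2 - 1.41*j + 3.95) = 3.32*j^3 + 4.73*j^2 - 0.25*j - 4.65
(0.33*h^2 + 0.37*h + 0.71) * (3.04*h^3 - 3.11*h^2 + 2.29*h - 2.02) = 1.0032*h^5 + 0.0985*h^4 + 1.7634*h^3 - 2.0274*h^2 + 0.8785*h - 1.4342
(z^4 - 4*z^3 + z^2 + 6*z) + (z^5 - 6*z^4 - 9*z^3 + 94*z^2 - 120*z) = z^5 - 5*z^4 - 13*z^3 + 95*z^2 - 114*z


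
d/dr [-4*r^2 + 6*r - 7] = 6 - 8*r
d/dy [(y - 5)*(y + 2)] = 2*y - 3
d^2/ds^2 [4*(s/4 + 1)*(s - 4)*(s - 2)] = 6*s - 4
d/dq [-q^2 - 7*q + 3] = -2*q - 7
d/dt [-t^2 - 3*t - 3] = -2*t - 3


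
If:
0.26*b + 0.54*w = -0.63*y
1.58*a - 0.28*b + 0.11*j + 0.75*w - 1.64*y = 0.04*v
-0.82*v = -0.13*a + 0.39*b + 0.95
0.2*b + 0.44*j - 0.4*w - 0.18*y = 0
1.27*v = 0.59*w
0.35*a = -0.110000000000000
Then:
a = -0.31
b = -3.23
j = 2.41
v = 0.33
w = 0.71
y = 0.73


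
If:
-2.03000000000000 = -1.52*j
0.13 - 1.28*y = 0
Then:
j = 1.34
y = 0.10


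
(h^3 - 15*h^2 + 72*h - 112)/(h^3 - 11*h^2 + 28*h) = (h - 4)/h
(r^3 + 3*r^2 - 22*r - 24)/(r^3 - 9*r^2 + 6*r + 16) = (r^2 + 2*r - 24)/(r^2 - 10*r + 16)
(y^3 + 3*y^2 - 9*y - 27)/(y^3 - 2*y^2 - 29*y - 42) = (y^2 - 9)/(y^2 - 5*y - 14)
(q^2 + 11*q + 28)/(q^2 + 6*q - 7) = (q + 4)/(q - 1)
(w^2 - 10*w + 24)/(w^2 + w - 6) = (w^2 - 10*w + 24)/(w^2 + w - 6)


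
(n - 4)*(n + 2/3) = n^2 - 10*n/3 - 8/3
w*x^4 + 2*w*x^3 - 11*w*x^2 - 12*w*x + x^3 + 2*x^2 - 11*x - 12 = (x - 3)*(x + 1)*(x + 4)*(w*x + 1)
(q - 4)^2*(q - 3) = q^3 - 11*q^2 + 40*q - 48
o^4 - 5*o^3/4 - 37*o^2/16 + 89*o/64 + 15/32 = (o - 2)*(o - 3/4)*(o + 1/4)*(o + 5/4)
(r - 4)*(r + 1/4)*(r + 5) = r^3 + 5*r^2/4 - 79*r/4 - 5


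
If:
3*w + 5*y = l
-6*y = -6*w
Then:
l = 8*y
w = y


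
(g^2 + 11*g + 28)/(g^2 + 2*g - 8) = (g + 7)/(g - 2)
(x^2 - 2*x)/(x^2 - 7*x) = (x - 2)/(x - 7)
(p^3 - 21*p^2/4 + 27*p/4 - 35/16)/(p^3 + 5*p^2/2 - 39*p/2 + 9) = (8*p^2 - 38*p + 35)/(8*(p^2 + 3*p - 18))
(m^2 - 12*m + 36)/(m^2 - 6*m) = (m - 6)/m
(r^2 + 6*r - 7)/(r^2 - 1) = (r + 7)/(r + 1)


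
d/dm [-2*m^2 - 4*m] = -4*m - 4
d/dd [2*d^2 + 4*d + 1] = 4*d + 4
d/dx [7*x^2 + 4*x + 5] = 14*x + 4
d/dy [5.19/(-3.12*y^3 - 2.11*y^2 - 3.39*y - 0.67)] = (48.5784*y^2 + 21.9018*y + 17.5941)/(3.12*y^3 + 2.11*y^2 + 3.39*y + 0.67)^2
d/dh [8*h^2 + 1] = 16*h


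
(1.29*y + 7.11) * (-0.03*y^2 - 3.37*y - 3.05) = -0.0387*y^3 - 4.5606*y^2 - 27.8952*y - 21.6855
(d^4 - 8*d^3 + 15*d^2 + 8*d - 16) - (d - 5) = d^4 - 8*d^3 + 15*d^2 + 7*d - 11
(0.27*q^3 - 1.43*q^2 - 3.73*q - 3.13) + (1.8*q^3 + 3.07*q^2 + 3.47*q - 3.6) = 2.07*q^3 + 1.64*q^2 - 0.26*q - 6.73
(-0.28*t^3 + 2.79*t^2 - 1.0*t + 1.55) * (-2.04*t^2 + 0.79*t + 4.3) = 0.5712*t^5 - 5.9128*t^4 + 3.0401*t^3 + 8.045*t^2 - 3.0755*t + 6.665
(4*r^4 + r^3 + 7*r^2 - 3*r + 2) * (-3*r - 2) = -12*r^5 - 11*r^4 - 23*r^3 - 5*r^2 - 4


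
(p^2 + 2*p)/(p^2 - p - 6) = p/(p - 3)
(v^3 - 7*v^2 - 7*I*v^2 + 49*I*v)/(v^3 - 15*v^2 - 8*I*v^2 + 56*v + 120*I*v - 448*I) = v*(v - 7*I)/(v^2 - 8*v*(1 + I) + 64*I)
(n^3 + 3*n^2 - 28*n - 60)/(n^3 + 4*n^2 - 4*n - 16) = (n^2 + n - 30)/(n^2 + 2*n - 8)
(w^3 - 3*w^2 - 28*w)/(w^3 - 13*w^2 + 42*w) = (w + 4)/(w - 6)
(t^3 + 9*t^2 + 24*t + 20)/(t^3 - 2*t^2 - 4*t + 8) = (t^2 + 7*t + 10)/(t^2 - 4*t + 4)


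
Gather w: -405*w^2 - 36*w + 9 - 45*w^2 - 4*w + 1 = -450*w^2 - 40*w + 10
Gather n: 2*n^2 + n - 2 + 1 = 2*n^2 + n - 1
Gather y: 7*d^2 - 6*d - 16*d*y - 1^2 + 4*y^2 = 7*d^2 - 16*d*y - 6*d + 4*y^2 - 1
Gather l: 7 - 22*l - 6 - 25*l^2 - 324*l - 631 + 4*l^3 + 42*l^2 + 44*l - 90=4*l^3 + 17*l^2 - 302*l - 720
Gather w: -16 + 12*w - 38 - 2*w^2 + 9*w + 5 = -2*w^2 + 21*w - 49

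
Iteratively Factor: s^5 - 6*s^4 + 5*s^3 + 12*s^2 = (s - 3)*(s^4 - 3*s^3 - 4*s^2) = s*(s - 3)*(s^3 - 3*s^2 - 4*s) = s*(s - 4)*(s - 3)*(s^2 + s) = s*(s - 4)*(s - 3)*(s + 1)*(s)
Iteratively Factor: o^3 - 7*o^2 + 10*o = (o - 2)*(o^2 - 5*o) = o*(o - 2)*(o - 5)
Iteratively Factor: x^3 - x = (x)*(x^2 - 1) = x*(x - 1)*(x + 1)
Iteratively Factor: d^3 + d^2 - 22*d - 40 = (d + 4)*(d^2 - 3*d - 10) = (d + 2)*(d + 4)*(d - 5)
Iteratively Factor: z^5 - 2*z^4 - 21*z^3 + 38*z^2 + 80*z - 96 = (z - 4)*(z^4 + 2*z^3 - 13*z^2 - 14*z + 24) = (z - 4)*(z - 3)*(z^3 + 5*z^2 + 2*z - 8) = (z - 4)*(z - 3)*(z + 2)*(z^2 + 3*z - 4) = (z - 4)*(z - 3)*(z - 1)*(z + 2)*(z + 4)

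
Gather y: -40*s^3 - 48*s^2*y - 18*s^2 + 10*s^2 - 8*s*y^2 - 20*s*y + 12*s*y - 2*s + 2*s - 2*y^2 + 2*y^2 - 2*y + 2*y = -40*s^3 - 8*s^2 - 8*s*y^2 + y*(-48*s^2 - 8*s)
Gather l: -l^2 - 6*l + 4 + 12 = -l^2 - 6*l + 16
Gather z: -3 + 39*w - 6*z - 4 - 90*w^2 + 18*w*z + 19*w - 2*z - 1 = -90*w^2 + 58*w + z*(18*w - 8) - 8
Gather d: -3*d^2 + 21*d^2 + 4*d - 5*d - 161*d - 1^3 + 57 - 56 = 18*d^2 - 162*d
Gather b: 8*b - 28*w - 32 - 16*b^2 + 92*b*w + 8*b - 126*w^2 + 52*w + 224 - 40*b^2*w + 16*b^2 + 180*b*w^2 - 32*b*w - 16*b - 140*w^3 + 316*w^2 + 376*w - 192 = -40*b^2*w + b*(180*w^2 + 60*w) - 140*w^3 + 190*w^2 + 400*w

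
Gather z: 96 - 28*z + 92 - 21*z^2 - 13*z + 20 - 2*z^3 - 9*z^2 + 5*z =-2*z^3 - 30*z^2 - 36*z + 208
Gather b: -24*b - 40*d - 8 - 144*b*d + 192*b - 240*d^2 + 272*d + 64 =b*(168 - 144*d) - 240*d^2 + 232*d + 56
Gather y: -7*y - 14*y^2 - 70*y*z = -14*y^2 + y*(-70*z - 7)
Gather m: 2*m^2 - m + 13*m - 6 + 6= 2*m^2 + 12*m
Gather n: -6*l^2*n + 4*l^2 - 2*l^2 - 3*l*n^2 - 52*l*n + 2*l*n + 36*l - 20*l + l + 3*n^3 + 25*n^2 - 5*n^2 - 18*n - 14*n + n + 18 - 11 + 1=2*l^2 + 17*l + 3*n^3 + n^2*(20 - 3*l) + n*(-6*l^2 - 50*l - 31) + 8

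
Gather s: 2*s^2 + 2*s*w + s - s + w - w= 2*s^2 + 2*s*w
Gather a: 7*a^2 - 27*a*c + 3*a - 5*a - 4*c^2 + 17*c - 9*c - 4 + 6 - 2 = 7*a^2 + a*(-27*c - 2) - 4*c^2 + 8*c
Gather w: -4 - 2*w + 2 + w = -w - 2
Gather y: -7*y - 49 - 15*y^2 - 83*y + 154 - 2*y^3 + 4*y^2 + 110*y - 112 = -2*y^3 - 11*y^2 + 20*y - 7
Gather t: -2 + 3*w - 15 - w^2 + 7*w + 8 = -w^2 + 10*w - 9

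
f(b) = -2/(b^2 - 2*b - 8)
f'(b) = -2*(2 - 2*b)/(b^2 - 2*b - 8)^2 = 4*(b - 1)/(-b^2 + 2*b + 8)^2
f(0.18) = 0.24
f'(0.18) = -0.05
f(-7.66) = -0.03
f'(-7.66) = -0.01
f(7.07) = -0.07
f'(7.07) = 0.03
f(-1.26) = 0.51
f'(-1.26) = -0.60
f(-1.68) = 1.10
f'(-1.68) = -3.24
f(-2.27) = -1.18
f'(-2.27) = -4.56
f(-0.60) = 0.31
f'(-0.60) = -0.15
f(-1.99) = 33.39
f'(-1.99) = -3333.32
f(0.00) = 0.25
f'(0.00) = -0.06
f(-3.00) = -0.29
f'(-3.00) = -0.33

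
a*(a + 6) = a^2 + 6*a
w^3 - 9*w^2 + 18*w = w*(w - 6)*(w - 3)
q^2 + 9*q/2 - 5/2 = (q - 1/2)*(q + 5)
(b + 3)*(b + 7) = b^2 + 10*b + 21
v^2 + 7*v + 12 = (v + 3)*(v + 4)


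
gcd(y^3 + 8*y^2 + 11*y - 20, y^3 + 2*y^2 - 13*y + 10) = y^2 + 4*y - 5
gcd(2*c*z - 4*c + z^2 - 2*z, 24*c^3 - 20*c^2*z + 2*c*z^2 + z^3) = 1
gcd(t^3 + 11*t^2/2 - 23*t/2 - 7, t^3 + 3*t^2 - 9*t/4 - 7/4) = t + 1/2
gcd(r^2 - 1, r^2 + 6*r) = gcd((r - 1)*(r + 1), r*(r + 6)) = 1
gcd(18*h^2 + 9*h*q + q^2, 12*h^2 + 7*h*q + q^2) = 3*h + q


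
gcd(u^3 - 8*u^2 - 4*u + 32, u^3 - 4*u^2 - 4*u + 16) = u^2 - 4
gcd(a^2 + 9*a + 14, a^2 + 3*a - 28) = a + 7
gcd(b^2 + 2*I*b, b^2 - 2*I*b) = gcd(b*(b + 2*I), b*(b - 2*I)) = b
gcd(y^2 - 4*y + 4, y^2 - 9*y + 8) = 1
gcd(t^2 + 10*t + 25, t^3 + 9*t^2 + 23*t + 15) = t + 5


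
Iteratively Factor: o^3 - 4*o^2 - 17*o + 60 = (o - 3)*(o^2 - o - 20) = (o - 3)*(o + 4)*(o - 5)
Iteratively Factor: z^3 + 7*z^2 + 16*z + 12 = (z + 3)*(z^2 + 4*z + 4) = (z + 2)*(z + 3)*(z + 2)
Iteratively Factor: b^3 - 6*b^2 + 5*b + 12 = (b - 4)*(b^2 - 2*b - 3) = (b - 4)*(b - 3)*(b + 1)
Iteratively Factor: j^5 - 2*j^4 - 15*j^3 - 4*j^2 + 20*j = (j + 2)*(j^4 - 4*j^3 - 7*j^2 + 10*j) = (j + 2)^2*(j^3 - 6*j^2 + 5*j) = j*(j + 2)^2*(j^2 - 6*j + 5) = j*(j - 5)*(j + 2)^2*(j - 1)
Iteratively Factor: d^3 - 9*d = (d + 3)*(d^2 - 3*d) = (d - 3)*(d + 3)*(d)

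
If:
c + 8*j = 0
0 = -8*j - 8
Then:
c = 8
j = -1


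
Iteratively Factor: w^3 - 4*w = (w)*(w^2 - 4) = w*(w - 2)*(w + 2)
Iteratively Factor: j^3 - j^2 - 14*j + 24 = (j - 3)*(j^2 + 2*j - 8) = (j - 3)*(j + 4)*(j - 2)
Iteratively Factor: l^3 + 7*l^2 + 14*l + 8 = (l + 1)*(l^2 + 6*l + 8) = (l + 1)*(l + 4)*(l + 2)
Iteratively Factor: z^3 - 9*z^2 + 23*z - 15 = (z - 1)*(z^2 - 8*z + 15) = (z - 5)*(z - 1)*(z - 3)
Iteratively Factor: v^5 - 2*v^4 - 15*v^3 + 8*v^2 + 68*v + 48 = (v + 2)*(v^4 - 4*v^3 - 7*v^2 + 22*v + 24) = (v + 2)^2*(v^3 - 6*v^2 + 5*v + 12) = (v + 1)*(v + 2)^2*(v^2 - 7*v + 12) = (v - 3)*(v + 1)*(v + 2)^2*(v - 4)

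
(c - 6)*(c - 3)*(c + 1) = c^3 - 8*c^2 + 9*c + 18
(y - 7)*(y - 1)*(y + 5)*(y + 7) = y^4 + 4*y^3 - 54*y^2 - 196*y + 245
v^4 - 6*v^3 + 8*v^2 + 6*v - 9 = (v - 3)^2*(v - 1)*(v + 1)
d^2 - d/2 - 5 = (d - 5/2)*(d + 2)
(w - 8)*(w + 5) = w^2 - 3*w - 40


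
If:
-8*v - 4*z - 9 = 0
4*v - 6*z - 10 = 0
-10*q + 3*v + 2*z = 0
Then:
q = -137/320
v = -7/32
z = -29/16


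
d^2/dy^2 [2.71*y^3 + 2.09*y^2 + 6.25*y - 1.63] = 16.26*y + 4.18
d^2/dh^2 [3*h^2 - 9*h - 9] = 6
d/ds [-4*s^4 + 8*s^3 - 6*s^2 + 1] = 4*s*(-4*s^2 + 6*s - 3)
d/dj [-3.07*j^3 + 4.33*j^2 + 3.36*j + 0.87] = -9.21*j^2 + 8.66*j + 3.36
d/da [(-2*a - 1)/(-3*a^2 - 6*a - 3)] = -2*a/(3*a^3 + 9*a^2 + 9*a + 3)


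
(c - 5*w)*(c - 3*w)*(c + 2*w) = c^3 - 6*c^2*w - c*w^2 + 30*w^3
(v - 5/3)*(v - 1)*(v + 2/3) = v^3 - 2*v^2 - v/9 + 10/9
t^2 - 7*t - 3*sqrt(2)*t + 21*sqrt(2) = (t - 7)*(t - 3*sqrt(2))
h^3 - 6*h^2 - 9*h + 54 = (h - 6)*(h - 3)*(h + 3)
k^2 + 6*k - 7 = (k - 1)*(k + 7)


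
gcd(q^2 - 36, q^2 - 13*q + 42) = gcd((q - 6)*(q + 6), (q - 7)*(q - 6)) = q - 6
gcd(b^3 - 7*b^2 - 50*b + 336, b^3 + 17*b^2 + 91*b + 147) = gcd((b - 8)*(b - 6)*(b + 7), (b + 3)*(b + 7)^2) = b + 7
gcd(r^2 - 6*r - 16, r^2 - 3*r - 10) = r + 2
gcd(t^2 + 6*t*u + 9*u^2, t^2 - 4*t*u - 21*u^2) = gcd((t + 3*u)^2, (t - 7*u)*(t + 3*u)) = t + 3*u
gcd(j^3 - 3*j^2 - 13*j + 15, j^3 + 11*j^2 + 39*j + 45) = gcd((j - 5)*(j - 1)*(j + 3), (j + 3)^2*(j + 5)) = j + 3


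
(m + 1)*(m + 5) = m^2 + 6*m + 5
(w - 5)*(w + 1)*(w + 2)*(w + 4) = w^4 + 2*w^3 - 21*w^2 - 62*w - 40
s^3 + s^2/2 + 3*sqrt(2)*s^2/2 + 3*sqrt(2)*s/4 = s*(s + 1/2)*(s + 3*sqrt(2)/2)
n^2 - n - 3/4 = (n - 3/2)*(n + 1/2)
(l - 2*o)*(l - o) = l^2 - 3*l*o + 2*o^2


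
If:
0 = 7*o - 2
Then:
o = 2/7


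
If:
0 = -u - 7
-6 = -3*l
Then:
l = 2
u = -7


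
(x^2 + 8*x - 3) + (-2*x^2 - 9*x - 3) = -x^2 - x - 6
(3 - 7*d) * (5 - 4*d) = 28*d^2 - 47*d + 15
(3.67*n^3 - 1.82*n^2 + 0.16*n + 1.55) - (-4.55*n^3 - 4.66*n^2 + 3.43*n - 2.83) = 8.22*n^3 + 2.84*n^2 - 3.27*n + 4.38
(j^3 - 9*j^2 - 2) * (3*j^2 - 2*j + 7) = 3*j^5 - 29*j^4 + 25*j^3 - 69*j^2 + 4*j - 14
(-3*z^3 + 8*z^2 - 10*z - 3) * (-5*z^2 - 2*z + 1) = 15*z^5 - 34*z^4 + 31*z^3 + 43*z^2 - 4*z - 3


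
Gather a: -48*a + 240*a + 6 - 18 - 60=192*a - 72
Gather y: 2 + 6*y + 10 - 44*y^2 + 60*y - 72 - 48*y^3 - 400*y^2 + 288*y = -48*y^3 - 444*y^2 + 354*y - 60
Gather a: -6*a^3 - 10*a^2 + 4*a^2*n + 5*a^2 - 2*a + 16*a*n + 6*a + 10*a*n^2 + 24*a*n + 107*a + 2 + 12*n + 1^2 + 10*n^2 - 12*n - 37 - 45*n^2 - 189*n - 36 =-6*a^3 + a^2*(4*n - 5) + a*(10*n^2 + 40*n + 111) - 35*n^2 - 189*n - 70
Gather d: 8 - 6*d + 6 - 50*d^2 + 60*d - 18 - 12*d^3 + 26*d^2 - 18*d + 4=-12*d^3 - 24*d^2 + 36*d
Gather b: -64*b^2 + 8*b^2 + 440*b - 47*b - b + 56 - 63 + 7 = -56*b^2 + 392*b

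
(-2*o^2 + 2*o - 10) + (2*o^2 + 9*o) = 11*o - 10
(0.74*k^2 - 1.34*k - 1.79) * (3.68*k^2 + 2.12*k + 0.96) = 2.7232*k^4 - 3.3624*k^3 - 8.7176*k^2 - 5.0812*k - 1.7184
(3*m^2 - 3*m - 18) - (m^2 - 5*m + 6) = 2*m^2 + 2*m - 24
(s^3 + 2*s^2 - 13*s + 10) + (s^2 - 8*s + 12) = s^3 + 3*s^2 - 21*s + 22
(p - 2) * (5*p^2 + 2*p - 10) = 5*p^3 - 8*p^2 - 14*p + 20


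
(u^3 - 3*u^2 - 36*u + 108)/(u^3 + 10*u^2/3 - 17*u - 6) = 3*(u - 6)/(3*u + 1)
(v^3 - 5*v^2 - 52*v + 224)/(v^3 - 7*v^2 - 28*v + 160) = (v + 7)/(v + 5)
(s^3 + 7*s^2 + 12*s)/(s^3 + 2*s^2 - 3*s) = (s + 4)/(s - 1)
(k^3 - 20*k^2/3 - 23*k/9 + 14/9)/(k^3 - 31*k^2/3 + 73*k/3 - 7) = (k + 2/3)/(k - 3)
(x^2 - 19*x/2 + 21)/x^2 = 1 - 19/(2*x) + 21/x^2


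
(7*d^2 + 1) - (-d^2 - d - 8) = 8*d^2 + d + 9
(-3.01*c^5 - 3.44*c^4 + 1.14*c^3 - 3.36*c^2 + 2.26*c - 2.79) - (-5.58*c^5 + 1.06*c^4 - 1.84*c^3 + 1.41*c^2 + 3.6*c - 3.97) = 2.57*c^5 - 4.5*c^4 + 2.98*c^3 - 4.77*c^2 - 1.34*c + 1.18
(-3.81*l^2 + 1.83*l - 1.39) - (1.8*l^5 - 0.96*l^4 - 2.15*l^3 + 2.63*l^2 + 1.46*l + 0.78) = -1.8*l^5 + 0.96*l^4 + 2.15*l^3 - 6.44*l^2 + 0.37*l - 2.17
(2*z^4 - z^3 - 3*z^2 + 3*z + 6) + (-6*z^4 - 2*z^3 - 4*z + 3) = -4*z^4 - 3*z^3 - 3*z^2 - z + 9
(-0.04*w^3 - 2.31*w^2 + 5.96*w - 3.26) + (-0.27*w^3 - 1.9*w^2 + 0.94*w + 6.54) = -0.31*w^3 - 4.21*w^2 + 6.9*w + 3.28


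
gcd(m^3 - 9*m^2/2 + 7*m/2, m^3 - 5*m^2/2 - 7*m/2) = m^2 - 7*m/2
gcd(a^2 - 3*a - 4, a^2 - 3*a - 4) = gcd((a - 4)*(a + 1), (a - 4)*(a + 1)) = a^2 - 3*a - 4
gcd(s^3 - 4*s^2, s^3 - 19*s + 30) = 1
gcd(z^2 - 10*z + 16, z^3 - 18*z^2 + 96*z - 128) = z^2 - 10*z + 16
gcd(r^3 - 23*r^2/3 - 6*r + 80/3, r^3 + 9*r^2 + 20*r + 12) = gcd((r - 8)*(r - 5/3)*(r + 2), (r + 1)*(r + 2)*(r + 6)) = r + 2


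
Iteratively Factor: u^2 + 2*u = (u)*(u + 2)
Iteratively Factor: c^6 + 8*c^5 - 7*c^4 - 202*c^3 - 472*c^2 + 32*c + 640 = (c + 4)*(c^5 + 4*c^4 - 23*c^3 - 110*c^2 - 32*c + 160) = (c + 4)^2*(c^4 - 23*c^2 - 18*c + 40) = (c + 2)*(c + 4)^2*(c^3 - 2*c^2 - 19*c + 20) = (c - 5)*(c + 2)*(c + 4)^2*(c^2 + 3*c - 4) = (c - 5)*(c - 1)*(c + 2)*(c + 4)^2*(c + 4)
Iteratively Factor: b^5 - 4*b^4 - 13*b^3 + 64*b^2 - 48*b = (b - 3)*(b^4 - b^3 - 16*b^2 + 16*b) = (b - 3)*(b + 4)*(b^3 - 5*b^2 + 4*b) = b*(b - 3)*(b + 4)*(b^2 - 5*b + 4) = b*(b - 4)*(b - 3)*(b + 4)*(b - 1)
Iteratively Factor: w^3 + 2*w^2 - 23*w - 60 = (w + 4)*(w^2 - 2*w - 15) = (w - 5)*(w + 4)*(w + 3)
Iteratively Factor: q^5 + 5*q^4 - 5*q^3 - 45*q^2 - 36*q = (q - 3)*(q^4 + 8*q^3 + 19*q^2 + 12*q) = (q - 3)*(q + 4)*(q^3 + 4*q^2 + 3*q) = (q - 3)*(q + 1)*(q + 4)*(q^2 + 3*q) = (q - 3)*(q + 1)*(q + 3)*(q + 4)*(q)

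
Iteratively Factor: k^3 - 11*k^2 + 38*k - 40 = (k - 4)*(k^2 - 7*k + 10) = (k - 5)*(k - 4)*(k - 2)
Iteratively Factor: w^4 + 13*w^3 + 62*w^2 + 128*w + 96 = (w + 2)*(w^3 + 11*w^2 + 40*w + 48) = (w + 2)*(w + 4)*(w^2 + 7*w + 12) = (w + 2)*(w + 3)*(w + 4)*(w + 4)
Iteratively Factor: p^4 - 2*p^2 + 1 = (p - 1)*(p^3 + p^2 - p - 1) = (p - 1)*(p + 1)*(p^2 - 1) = (p - 1)*(p + 1)^2*(p - 1)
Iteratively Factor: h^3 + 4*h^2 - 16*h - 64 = (h + 4)*(h^2 - 16) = (h - 4)*(h + 4)*(h + 4)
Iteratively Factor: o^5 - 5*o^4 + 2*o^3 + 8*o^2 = (o - 4)*(o^4 - o^3 - 2*o^2) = (o - 4)*(o + 1)*(o^3 - 2*o^2) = o*(o - 4)*(o + 1)*(o^2 - 2*o) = o*(o - 4)*(o - 2)*(o + 1)*(o)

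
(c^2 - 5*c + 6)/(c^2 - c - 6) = (c - 2)/(c + 2)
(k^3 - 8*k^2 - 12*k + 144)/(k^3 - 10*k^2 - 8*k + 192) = (k - 6)/(k - 8)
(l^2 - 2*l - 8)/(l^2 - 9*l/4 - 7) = 4*(l + 2)/(4*l + 7)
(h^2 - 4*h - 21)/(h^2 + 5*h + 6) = (h - 7)/(h + 2)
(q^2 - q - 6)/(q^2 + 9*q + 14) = (q - 3)/(q + 7)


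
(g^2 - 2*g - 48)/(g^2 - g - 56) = (g + 6)/(g + 7)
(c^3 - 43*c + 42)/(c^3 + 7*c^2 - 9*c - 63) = (c^2 - 7*c + 6)/(c^2 - 9)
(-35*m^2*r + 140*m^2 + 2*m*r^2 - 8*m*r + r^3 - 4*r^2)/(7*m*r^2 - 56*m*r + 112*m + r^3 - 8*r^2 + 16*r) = (-5*m + r)/(r - 4)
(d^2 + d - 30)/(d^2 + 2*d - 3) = (d^2 + d - 30)/(d^2 + 2*d - 3)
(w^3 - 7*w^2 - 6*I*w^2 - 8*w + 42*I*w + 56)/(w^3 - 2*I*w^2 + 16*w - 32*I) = (w - 7)/(w + 4*I)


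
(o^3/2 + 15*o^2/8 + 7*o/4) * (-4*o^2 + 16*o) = -2*o^5 + o^4/2 + 23*o^3 + 28*o^2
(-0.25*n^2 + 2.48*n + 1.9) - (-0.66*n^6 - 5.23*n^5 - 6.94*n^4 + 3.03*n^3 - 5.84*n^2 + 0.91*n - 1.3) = 0.66*n^6 + 5.23*n^5 + 6.94*n^4 - 3.03*n^3 + 5.59*n^2 + 1.57*n + 3.2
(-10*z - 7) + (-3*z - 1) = -13*z - 8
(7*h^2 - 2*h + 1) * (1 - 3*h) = -21*h^3 + 13*h^2 - 5*h + 1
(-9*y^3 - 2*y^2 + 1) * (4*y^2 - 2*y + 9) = -36*y^5 + 10*y^4 - 77*y^3 - 14*y^2 - 2*y + 9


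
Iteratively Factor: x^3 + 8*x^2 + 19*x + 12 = (x + 3)*(x^2 + 5*x + 4) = (x + 3)*(x + 4)*(x + 1)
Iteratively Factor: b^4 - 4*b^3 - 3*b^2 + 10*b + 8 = (b + 1)*(b^3 - 5*b^2 + 2*b + 8) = (b - 4)*(b + 1)*(b^2 - b - 2) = (b - 4)*(b - 2)*(b + 1)*(b + 1)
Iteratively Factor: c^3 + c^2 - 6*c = (c - 2)*(c^2 + 3*c) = c*(c - 2)*(c + 3)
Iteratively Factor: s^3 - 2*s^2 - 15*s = (s)*(s^2 - 2*s - 15) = s*(s - 5)*(s + 3)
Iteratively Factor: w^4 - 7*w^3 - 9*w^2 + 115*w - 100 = (w + 4)*(w^3 - 11*w^2 + 35*w - 25) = (w - 5)*(w + 4)*(w^2 - 6*w + 5) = (w - 5)*(w - 1)*(w + 4)*(w - 5)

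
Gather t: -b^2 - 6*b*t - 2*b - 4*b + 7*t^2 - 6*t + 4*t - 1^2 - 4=-b^2 - 6*b + 7*t^2 + t*(-6*b - 2) - 5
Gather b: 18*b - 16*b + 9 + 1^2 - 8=2*b + 2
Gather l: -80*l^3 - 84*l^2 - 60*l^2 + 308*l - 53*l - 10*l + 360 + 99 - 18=-80*l^3 - 144*l^2 + 245*l + 441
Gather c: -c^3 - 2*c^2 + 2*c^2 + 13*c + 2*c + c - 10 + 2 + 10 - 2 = -c^3 + 16*c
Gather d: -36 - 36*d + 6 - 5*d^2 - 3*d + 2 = -5*d^2 - 39*d - 28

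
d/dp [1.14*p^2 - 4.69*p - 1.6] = 2.28*p - 4.69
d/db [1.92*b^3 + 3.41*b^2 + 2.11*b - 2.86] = 5.76*b^2 + 6.82*b + 2.11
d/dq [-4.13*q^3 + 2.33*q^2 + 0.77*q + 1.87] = -12.39*q^2 + 4.66*q + 0.77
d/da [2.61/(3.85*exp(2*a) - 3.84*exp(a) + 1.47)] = (10.0224 - 20.097*exp(a))*exp(a)/(3.85*exp(2*a) - 3.84*exp(a) + 1.47)^2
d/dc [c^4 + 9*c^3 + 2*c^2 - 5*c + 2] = 4*c^3 + 27*c^2 + 4*c - 5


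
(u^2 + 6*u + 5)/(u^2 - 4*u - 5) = (u + 5)/(u - 5)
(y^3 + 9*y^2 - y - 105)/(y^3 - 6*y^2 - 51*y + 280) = (y^2 + 2*y - 15)/(y^2 - 13*y + 40)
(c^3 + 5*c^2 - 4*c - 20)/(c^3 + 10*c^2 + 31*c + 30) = (c - 2)/(c + 3)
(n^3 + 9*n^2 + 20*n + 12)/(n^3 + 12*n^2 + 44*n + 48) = (n + 1)/(n + 4)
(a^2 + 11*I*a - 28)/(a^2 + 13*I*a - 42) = (a + 4*I)/(a + 6*I)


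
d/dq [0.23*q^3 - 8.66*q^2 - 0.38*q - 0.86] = 0.69*q^2 - 17.32*q - 0.38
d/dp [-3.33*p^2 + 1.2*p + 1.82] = 1.2 - 6.66*p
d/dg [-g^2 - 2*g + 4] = -2*g - 2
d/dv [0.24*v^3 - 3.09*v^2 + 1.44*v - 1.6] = 0.72*v^2 - 6.18*v + 1.44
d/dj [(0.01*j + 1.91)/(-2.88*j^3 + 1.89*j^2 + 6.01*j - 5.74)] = (0.0576*j^3 + 16.4835*j^2 - 7.2198*j - 11.5365)/(8.2944*j^6 - 10.8864*j^5 - 31.0455*j^4 + 55.7802*j^3 + 14.4229*j^2 - 68.9948*j + 32.9476)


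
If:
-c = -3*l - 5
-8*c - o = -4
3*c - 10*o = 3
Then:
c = 43/83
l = -124/83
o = -12/83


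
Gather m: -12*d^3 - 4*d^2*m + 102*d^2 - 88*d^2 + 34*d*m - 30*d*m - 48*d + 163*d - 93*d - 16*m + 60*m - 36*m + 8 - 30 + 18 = -12*d^3 + 14*d^2 + 22*d + m*(-4*d^2 + 4*d + 8) - 4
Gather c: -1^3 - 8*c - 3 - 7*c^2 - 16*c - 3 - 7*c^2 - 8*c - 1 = -14*c^2 - 32*c - 8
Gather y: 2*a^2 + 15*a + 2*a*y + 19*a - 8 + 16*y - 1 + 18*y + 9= 2*a^2 + 34*a + y*(2*a + 34)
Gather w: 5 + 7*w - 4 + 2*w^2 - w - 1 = 2*w^2 + 6*w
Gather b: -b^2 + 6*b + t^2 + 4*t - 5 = -b^2 + 6*b + t^2 + 4*t - 5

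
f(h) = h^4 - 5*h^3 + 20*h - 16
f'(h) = 4*h^3 - 15*h^2 + 20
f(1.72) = 1.71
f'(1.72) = -4.02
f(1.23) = 1.58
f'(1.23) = 4.75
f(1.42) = 2.15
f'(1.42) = 1.21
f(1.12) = 0.95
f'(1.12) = 6.80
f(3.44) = -10.70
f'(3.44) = 5.33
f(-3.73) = 362.44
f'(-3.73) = -396.27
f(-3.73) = 362.44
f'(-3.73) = -396.27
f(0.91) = -0.88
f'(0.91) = 10.59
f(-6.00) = 2240.00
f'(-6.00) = -1384.00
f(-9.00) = 10010.00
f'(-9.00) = -4111.00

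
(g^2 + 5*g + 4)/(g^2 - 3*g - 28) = (g + 1)/(g - 7)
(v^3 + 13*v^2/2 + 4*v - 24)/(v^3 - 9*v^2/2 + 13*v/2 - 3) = (v^2 + 8*v + 16)/(v^2 - 3*v + 2)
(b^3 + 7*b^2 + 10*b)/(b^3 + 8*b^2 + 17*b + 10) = b/(b + 1)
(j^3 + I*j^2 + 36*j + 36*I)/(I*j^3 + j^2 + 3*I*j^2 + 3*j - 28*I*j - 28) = (-I*j^3 + j^2 - 36*I*j + 36)/(j^3 + j^2*(3 - I) - j*(28 + 3*I) + 28*I)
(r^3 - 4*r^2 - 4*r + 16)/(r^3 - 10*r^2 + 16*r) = (r^2 - 2*r - 8)/(r*(r - 8))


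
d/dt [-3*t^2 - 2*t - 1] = -6*t - 2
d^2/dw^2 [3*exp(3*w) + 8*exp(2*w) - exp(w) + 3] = (27*exp(2*w) + 32*exp(w) - 1)*exp(w)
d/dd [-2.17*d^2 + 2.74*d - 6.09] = 2.74 - 4.34*d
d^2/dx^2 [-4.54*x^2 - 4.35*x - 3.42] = -9.08000000000000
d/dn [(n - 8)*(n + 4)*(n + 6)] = 3*n^2 + 4*n - 56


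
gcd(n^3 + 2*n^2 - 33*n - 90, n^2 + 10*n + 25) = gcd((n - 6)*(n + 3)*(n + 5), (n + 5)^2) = n + 5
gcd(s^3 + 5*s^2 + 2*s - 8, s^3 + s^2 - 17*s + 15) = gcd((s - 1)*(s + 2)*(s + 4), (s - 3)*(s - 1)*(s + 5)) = s - 1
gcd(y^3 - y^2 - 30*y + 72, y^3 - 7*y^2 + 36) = y - 3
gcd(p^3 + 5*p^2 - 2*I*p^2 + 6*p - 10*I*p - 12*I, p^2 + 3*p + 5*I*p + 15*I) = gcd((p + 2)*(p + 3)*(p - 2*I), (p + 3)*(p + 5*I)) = p + 3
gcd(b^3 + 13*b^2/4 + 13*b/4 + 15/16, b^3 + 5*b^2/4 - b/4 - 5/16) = b^2 + 7*b/4 + 5/8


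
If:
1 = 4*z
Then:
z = 1/4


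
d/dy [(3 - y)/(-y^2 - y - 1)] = (y^2 + y - (y - 3)*(2*y + 1) + 1)/(y^2 + y + 1)^2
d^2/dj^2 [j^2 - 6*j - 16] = 2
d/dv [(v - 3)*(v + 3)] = 2*v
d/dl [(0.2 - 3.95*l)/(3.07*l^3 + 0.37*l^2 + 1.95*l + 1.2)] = (24.253*l^3 - 0.3805*l^2 - 0.148*l - 5.13)/(9.4249*l^6 + 2.2718*l^5 + 12.1099*l^4 + 8.811*l^3 + 4.6905*l^2 + 4.68*l + 1.44)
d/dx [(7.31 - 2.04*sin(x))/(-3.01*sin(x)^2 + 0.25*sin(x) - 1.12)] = (-6.1404*sin(x)^2 + 44.0062*sin(x) + 0.4573)*cos(x)/(9.0601*sin(x)^4 - 1.505*sin(x)^3 + 6.8049*sin(x)^2 - 0.56*sin(x) + 1.2544)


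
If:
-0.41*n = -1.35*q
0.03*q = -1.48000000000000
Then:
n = -162.44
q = -49.33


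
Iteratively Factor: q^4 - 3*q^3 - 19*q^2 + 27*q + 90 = (q + 3)*(q^3 - 6*q^2 - q + 30) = (q - 5)*(q + 3)*(q^2 - q - 6) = (q - 5)*(q - 3)*(q + 3)*(q + 2)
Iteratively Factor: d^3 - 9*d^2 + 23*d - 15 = (d - 1)*(d^2 - 8*d + 15) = (d - 3)*(d - 1)*(d - 5)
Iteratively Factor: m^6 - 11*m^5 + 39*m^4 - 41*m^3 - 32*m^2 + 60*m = (m + 1)*(m^5 - 12*m^4 + 51*m^3 - 92*m^2 + 60*m) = m*(m + 1)*(m^4 - 12*m^3 + 51*m^2 - 92*m + 60) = m*(m - 2)*(m + 1)*(m^3 - 10*m^2 + 31*m - 30) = m*(m - 2)^2*(m + 1)*(m^2 - 8*m + 15) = m*(m - 3)*(m - 2)^2*(m + 1)*(m - 5)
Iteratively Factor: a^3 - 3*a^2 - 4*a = (a - 4)*(a^2 + a) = (a - 4)*(a + 1)*(a)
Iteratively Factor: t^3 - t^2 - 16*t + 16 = (t - 4)*(t^2 + 3*t - 4) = (t - 4)*(t - 1)*(t + 4)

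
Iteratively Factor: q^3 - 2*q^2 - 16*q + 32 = (q - 4)*(q^2 + 2*q - 8) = (q - 4)*(q + 4)*(q - 2)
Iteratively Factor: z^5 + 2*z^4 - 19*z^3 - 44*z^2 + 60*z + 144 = (z - 2)*(z^4 + 4*z^3 - 11*z^2 - 66*z - 72) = (z - 2)*(z + 2)*(z^3 + 2*z^2 - 15*z - 36) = (z - 2)*(z + 2)*(z + 3)*(z^2 - z - 12) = (z - 2)*(z + 2)*(z + 3)^2*(z - 4)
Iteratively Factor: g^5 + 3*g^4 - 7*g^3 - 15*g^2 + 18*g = (g - 2)*(g^4 + 5*g^3 + 3*g^2 - 9*g) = (g - 2)*(g - 1)*(g^3 + 6*g^2 + 9*g) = (g - 2)*(g - 1)*(g + 3)*(g^2 + 3*g) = g*(g - 2)*(g - 1)*(g + 3)*(g + 3)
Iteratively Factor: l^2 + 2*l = (l + 2)*(l)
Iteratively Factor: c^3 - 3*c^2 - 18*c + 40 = (c + 4)*(c^2 - 7*c + 10) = (c - 2)*(c + 4)*(c - 5)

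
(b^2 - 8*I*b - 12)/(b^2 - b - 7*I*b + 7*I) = (b^2 - 8*I*b - 12)/(b^2 - b - 7*I*b + 7*I)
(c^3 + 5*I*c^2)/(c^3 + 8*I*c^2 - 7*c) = c*(c + 5*I)/(c^2 + 8*I*c - 7)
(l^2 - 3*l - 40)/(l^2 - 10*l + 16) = (l + 5)/(l - 2)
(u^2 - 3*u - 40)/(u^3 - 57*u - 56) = (u + 5)/(u^2 + 8*u + 7)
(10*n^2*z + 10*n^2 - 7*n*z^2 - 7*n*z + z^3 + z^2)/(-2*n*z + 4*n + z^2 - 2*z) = (-5*n*z - 5*n + z^2 + z)/(z - 2)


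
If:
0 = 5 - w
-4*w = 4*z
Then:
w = 5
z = -5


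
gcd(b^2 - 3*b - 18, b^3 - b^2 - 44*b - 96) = b + 3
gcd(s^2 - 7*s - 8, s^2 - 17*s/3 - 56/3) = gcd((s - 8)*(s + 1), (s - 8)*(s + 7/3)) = s - 8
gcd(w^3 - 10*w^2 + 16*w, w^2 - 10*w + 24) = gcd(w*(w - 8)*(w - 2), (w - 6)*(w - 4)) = 1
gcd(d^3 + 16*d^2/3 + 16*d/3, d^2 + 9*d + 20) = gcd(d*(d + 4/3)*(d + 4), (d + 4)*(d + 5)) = d + 4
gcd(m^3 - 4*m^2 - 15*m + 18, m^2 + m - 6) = m + 3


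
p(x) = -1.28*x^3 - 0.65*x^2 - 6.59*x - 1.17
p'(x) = -3.84*x^2 - 1.3*x - 6.59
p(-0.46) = 1.85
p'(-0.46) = -6.80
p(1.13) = -11.29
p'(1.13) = -12.96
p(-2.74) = 38.34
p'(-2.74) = -31.86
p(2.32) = -35.94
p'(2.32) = -30.27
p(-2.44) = 29.63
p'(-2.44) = -26.28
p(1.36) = -14.55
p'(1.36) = -15.46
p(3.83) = -107.86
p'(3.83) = -67.90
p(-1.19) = 7.91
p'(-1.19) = -10.48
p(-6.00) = 291.45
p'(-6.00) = -137.03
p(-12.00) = 2196.15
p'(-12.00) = -543.95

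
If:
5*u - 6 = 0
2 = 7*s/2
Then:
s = 4/7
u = 6/5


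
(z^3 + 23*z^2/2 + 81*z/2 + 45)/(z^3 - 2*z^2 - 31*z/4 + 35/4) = 2*(z^2 + 9*z + 18)/(2*z^2 - 9*z + 7)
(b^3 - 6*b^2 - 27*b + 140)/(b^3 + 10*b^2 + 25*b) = (b^2 - 11*b + 28)/(b*(b + 5))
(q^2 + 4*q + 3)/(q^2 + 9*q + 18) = (q + 1)/(q + 6)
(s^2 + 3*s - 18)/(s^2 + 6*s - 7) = (s^2 + 3*s - 18)/(s^2 + 6*s - 7)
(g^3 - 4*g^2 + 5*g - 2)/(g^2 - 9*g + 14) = (g^2 - 2*g + 1)/(g - 7)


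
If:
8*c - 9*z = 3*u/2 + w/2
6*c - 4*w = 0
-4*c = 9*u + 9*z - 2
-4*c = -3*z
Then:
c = -4/25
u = 38/75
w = -6/25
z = -16/75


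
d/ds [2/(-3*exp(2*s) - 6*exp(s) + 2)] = 12*(exp(s) + 1)*exp(s)/(3*exp(2*s) + 6*exp(s) - 2)^2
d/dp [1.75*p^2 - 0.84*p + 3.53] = 3.5*p - 0.84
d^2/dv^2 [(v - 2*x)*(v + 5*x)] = 2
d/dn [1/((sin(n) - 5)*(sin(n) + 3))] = 2*(1 - sin(n))*cos(n)/((sin(n) - 5)^2*(sin(n) + 3)^2)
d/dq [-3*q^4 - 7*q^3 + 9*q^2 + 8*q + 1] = -12*q^3 - 21*q^2 + 18*q + 8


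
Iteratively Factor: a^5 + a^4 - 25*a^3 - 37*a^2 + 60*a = (a)*(a^4 + a^3 - 25*a^2 - 37*a + 60) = a*(a + 4)*(a^3 - 3*a^2 - 13*a + 15) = a*(a + 3)*(a + 4)*(a^2 - 6*a + 5) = a*(a - 1)*(a + 3)*(a + 4)*(a - 5)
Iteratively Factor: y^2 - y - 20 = (y + 4)*(y - 5)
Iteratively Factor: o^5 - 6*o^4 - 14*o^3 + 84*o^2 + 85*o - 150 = (o + 3)*(o^4 - 9*o^3 + 13*o^2 + 45*o - 50) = (o - 5)*(o + 3)*(o^3 - 4*o^2 - 7*o + 10) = (o - 5)*(o - 1)*(o + 3)*(o^2 - 3*o - 10) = (o - 5)^2*(o - 1)*(o + 3)*(o + 2)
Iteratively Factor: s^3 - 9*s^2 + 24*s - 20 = (s - 5)*(s^2 - 4*s + 4) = (s - 5)*(s - 2)*(s - 2)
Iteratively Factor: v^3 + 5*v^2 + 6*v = (v + 3)*(v^2 + 2*v) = (v + 2)*(v + 3)*(v)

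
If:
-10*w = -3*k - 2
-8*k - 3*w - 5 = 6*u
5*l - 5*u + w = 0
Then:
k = 10*w/3 - 2/3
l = 1/18 - 463*w/90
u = 1/18 - 89*w/18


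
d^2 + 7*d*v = d*(d + 7*v)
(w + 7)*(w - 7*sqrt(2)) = w^2 - 7*sqrt(2)*w + 7*w - 49*sqrt(2)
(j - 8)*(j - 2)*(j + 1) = j^3 - 9*j^2 + 6*j + 16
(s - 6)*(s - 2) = s^2 - 8*s + 12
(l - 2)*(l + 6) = l^2 + 4*l - 12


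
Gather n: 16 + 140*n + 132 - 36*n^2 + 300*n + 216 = -36*n^2 + 440*n + 364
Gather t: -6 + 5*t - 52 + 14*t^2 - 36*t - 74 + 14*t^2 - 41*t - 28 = 28*t^2 - 72*t - 160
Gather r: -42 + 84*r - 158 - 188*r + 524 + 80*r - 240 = 84 - 24*r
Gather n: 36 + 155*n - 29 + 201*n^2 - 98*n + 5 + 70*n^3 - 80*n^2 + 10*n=70*n^3 + 121*n^2 + 67*n + 12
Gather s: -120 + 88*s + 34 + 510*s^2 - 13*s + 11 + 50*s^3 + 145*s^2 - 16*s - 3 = 50*s^3 + 655*s^2 + 59*s - 78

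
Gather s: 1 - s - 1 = -s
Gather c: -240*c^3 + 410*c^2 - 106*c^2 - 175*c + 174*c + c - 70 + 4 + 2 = -240*c^3 + 304*c^2 - 64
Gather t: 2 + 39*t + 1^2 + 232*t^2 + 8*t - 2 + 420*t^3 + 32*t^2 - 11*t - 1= 420*t^3 + 264*t^2 + 36*t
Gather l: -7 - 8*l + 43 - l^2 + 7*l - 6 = -l^2 - l + 30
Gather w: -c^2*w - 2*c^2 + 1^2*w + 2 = -2*c^2 + w*(1 - c^2) + 2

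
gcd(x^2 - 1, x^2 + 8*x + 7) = x + 1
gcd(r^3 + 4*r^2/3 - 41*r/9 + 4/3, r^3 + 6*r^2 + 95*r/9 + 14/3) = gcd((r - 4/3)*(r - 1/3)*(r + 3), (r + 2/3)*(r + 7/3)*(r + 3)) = r + 3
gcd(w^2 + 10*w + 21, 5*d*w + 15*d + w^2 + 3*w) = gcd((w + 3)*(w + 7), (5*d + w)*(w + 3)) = w + 3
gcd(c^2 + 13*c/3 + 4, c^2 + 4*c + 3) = c + 3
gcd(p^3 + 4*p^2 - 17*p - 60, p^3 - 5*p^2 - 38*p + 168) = p - 4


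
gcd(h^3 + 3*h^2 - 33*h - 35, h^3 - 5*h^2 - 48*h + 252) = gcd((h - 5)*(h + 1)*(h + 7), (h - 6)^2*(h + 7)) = h + 7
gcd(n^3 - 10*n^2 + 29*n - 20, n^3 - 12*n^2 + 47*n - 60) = n^2 - 9*n + 20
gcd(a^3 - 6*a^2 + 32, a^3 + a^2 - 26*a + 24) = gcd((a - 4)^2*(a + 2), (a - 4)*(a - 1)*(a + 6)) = a - 4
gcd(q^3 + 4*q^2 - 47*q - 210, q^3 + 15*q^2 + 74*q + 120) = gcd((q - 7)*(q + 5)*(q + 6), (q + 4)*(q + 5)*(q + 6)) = q^2 + 11*q + 30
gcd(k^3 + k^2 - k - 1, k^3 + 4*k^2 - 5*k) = k - 1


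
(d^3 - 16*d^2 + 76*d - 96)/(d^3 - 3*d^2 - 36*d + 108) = (d^2 - 10*d + 16)/(d^2 + 3*d - 18)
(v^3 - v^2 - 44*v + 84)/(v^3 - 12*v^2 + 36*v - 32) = (v^2 + v - 42)/(v^2 - 10*v + 16)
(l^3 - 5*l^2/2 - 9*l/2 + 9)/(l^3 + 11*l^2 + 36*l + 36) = (2*l^2 - 9*l + 9)/(2*(l^2 + 9*l + 18))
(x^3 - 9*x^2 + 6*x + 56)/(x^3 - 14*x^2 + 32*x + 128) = (x^2 - 11*x + 28)/(x^2 - 16*x + 64)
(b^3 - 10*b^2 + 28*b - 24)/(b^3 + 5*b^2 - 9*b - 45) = (b^3 - 10*b^2 + 28*b - 24)/(b^3 + 5*b^2 - 9*b - 45)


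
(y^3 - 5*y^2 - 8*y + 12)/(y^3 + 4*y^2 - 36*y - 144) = (y^2 + y - 2)/(y^2 + 10*y + 24)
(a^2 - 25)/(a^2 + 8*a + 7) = (a^2 - 25)/(a^2 + 8*a + 7)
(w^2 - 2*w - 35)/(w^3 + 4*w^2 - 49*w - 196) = (w + 5)/(w^2 + 11*w + 28)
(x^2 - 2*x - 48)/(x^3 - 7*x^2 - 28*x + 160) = (x + 6)/(x^2 + x - 20)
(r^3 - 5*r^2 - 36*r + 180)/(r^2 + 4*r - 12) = (r^2 - 11*r + 30)/(r - 2)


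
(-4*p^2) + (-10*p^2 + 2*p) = -14*p^2 + 2*p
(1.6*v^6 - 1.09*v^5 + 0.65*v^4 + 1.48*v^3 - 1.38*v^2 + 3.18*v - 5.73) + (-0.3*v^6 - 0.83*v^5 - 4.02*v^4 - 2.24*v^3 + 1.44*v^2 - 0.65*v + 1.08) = 1.3*v^6 - 1.92*v^5 - 3.37*v^4 - 0.76*v^3 + 0.0600000000000001*v^2 + 2.53*v - 4.65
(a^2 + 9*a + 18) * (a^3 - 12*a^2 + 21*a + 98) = a^5 - 3*a^4 - 69*a^3 + 71*a^2 + 1260*a + 1764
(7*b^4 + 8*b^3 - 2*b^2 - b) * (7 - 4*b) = -28*b^5 + 17*b^4 + 64*b^3 - 10*b^2 - 7*b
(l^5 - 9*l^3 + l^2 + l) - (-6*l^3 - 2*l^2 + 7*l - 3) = l^5 - 3*l^3 + 3*l^2 - 6*l + 3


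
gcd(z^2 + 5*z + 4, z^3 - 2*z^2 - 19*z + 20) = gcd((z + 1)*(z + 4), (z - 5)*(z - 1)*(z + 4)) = z + 4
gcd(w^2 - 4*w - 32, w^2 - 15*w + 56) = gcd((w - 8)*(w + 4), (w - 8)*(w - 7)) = w - 8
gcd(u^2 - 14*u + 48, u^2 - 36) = u - 6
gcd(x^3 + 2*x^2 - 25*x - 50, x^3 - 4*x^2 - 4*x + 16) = x + 2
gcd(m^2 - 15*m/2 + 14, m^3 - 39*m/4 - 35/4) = m - 7/2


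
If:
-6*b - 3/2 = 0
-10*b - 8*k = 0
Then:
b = -1/4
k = 5/16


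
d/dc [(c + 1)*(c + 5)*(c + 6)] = 3*c^2 + 24*c + 41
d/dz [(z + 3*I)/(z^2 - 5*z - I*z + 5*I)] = (z^2 - 5*z - I*z + (z + 3*I)*(-2*z + 5 + I) + 5*I)/(z^2 - 5*z - I*z + 5*I)^2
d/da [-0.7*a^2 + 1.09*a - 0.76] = 1.09 - 1.4*a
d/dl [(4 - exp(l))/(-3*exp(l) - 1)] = 13*exp(l)/(3*exp(l) + 1)^2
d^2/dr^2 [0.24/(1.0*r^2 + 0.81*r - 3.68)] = (-0.48*r^2 - 0.3888*r + 0.24*(2.0*r + 0.81)*(4.0*r + 1.62) + 1.7664)/(1.0*r^2 + 0.81*r - 3.68)^3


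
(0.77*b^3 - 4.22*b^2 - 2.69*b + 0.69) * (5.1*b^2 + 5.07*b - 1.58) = 3.927*b^5 - 17.6181*b^4 - 36.331*b^3 - 3.4517*b^2 + 7.7485*b - 1.0902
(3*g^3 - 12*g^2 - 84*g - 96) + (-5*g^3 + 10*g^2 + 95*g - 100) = -2*g^3 - 2*g^2 + 11*g - 196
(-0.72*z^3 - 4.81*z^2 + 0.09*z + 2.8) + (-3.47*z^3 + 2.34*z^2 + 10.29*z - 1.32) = -4.19*z^3 - 2.47*z^2 + 10.38*z + 1.48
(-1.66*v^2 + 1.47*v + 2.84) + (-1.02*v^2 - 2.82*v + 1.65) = -2.68*v^2 - 1.35*v + 4.49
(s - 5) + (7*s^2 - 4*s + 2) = 7*s^2 - 3*s - 3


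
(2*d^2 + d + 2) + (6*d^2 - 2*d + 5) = 8*d^2 - d + 7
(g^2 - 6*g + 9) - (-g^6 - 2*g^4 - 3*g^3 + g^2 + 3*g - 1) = g^6 + 2*g^4 + 3*g^3 - 9*g + 10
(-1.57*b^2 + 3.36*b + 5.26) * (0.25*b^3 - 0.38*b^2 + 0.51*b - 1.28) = -0.3925*b^5 + 1.4366*b^4 - 0.7625*b^3 + 1.7244*b^2 - 1.6182*b - 6.7328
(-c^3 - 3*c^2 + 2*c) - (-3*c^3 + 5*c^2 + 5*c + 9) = 2*c^3 - 8*c^2 - 3*c - 9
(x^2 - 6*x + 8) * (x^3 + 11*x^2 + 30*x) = x^5 + 5*x^4 - 28*x^3 - 92*x^2 + 240*x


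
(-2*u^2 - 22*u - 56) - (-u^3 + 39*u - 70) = u^3 - 2*u^2 - 61*u + 14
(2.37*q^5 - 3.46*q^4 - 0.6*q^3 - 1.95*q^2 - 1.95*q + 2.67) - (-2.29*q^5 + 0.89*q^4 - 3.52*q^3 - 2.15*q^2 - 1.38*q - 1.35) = 4.66*q^5 - 4.35*q^4 + 2.92*q^3 + 0.2*q^2 - 0.57*q + 4.02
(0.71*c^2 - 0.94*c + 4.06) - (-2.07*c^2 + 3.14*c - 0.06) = 2.78*c^2 - 4.08*c + 4.12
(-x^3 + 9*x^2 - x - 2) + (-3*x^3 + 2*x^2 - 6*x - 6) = -4*x^3 + 11*x^2 - 7*x - 8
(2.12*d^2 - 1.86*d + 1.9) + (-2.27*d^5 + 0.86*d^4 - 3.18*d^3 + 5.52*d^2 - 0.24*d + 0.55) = -2.27*d^5 + 0.86*d^4 - 3.18*d^3 + 7.64*d^2 - 2.1*d + 2.45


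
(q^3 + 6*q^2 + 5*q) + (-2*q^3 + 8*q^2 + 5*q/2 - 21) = -q^3 + 14*q^2 + 15*q/2 - 21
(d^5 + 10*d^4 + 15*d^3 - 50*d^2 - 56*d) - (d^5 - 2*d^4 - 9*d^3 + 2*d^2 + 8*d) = 12*d^4 + 24*d^3 - 52*d^2 - 64*d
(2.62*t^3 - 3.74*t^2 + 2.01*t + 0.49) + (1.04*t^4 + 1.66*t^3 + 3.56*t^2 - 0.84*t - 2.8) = 1.04*t^4 + 4.28*t^3 - 0.18*t^2 + 1.17*t - 2.31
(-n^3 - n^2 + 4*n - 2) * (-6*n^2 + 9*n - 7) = 6*n^5 - 3*n^4 - 26*n^3 + 55*n^2 - 46*n + 14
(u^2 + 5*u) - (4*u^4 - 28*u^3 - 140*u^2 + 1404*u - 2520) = -4*u^4 + 28*u^3 + 141*u^2 - 1399*u + 2520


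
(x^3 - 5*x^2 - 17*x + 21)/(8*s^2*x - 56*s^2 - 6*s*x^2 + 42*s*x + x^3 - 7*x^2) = (x^2 + 2*x - 3)/(8*s^2 - 6*s*x + x^2)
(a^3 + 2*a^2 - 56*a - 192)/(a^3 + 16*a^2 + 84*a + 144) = (a - 8)/(a + 6)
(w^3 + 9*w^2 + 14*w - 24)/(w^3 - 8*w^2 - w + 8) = (w^2 + 10*w + 24)/(w^2 - 7*w - 8)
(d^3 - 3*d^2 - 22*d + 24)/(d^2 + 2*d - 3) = (d^2 - 2*d - 24)/(d + 3)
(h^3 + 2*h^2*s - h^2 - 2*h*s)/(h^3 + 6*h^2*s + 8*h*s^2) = (h - 1)/(h + 4*s)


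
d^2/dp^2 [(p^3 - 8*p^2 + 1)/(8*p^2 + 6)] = 3*(-4*p^3 + 112*p^2 + 9*p - 28)/(64*p^6 + 144*p^4 + 108*p^2 + 27)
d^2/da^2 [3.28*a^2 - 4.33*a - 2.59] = 6.56000000000000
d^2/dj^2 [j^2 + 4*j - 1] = 2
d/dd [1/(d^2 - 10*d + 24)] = 2*(5 - d)/(d^2 - 10*d + 24)^2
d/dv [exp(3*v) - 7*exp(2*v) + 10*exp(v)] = (3*exp(2*v) - 14*exp(v) + 10)*exp(v)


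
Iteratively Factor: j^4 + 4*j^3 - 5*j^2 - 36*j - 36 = (j + 2)*(j^3 + 2*j^2 - 9*j - 18) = (j - 3)*(j + 2)*(j^2 + 5*j + 6) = (j - 3)*(j + 2)*(j + 3)*(j + 2)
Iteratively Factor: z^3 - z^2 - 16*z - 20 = (z + 2)*(z^2 - 3*z - 10) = (z - 5)*(z + 2)*(z + 2)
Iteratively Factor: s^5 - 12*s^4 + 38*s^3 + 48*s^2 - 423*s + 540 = (s - 3)*(s^4 - 9*s^3 + 11*s^2 + 81*s - 180) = (s - 4)*(s - 3)*(s^3 - 5*s^2 - 9*s + 45) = (s - 5)*(s - 4)*(s - 3)*(s^2 - 9) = (s - 5)*(s - 4)*(s - 3)*(s + 3)*(s - 3)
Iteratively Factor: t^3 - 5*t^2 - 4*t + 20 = (t - 2)*(t^2 - 3*t - 10) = (t - 2)*(t + 2)*(t - 5)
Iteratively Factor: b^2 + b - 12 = (b - 3)*(b + 4)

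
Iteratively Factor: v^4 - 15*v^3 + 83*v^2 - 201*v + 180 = (v - 5)*(v^3 - 10*v^2 + 33*v - 36) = (v - 5)*(v - 3)*(v^2 - 7*v + 12) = (v - 5)*(v - 4)*(v - 3)*(v - 3)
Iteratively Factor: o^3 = (o)*(o^2) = o^2*(o)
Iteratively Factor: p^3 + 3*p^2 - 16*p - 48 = (p - 4)*(p^2 + 7*p + 12) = (p - 4)*(p + 3)*(p + 4)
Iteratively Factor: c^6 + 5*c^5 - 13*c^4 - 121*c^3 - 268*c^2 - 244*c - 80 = (c + 2)*(c^5 + 3*c^4 - 19*c^3 - 83*c^2 - 102*c - 40) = (c + 2)^2*(c^4 + c^3 - 21*c^2 - 41*c - 20) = (c + 1)*(c + 2)^2*(c^3 - 21*c - 20) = (c + 1)^2*(c + 2)^2*(c^2 - c - 20) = (c - 5)*(c + 1)^2*(c + 2)^2*(c + 4)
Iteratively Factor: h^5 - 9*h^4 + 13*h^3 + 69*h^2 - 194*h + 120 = (h - 1)*(h^4 - 8*h^3 + 5*h^2 + 74*h - 120) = (h - 5)*(h - 1)*(h^3 - 3*h^2 - 10*h + 24) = (h - 5)*(h - 2)*(h - 1)*(h^2 - h - 12) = (h - 5)*(h - 2)*(h - 1)*(h + 3)*(h - 4)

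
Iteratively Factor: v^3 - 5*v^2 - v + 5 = (v + 1)*(v^2 - 6*v + 5) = (v - 1)*(v + 1)*(v - 5)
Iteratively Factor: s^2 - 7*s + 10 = (s - 2)*(s - 5)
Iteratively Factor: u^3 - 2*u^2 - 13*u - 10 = (u + 2)*(u^2 - 4*u - 5) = (u + 1)*(u + 2)*(u - 5)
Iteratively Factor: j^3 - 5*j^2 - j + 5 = (j - 5)*(j^2 - 1) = (j - 5)*(j + 1)*(j - 1)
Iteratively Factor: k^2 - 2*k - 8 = (k + 2)*(k - 4)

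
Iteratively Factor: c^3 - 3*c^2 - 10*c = (c + 2)*(c^2 - 5*c) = c*(c + 2)*(c - 5)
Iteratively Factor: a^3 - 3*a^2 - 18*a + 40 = (a - 2)*(a^2 - a - 20) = (a - 2)*(a + 4)*(a - 5)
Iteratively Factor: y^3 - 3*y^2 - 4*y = (y)*(y^2 - 3*y - 4) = y*(y + 1)*(y - 4)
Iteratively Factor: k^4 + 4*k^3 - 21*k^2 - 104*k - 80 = (k + 4)*(k^3 - 21*k - 20) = (k - 5)*(k + 4)*(k^2 + 5*k + 4) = (k - 5)*(k + 4)^2*(k + 1)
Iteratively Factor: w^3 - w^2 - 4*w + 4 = (w - 2)*(w^2 + w - 2) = (w - 2)*(w - 1)*(w + 2)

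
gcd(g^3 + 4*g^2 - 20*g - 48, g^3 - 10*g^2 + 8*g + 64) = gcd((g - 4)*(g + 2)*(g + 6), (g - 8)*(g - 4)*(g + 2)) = g^2 - 2*g - 8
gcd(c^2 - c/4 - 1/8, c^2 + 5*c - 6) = 1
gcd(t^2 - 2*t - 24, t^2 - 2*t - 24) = t^2 - 2*t - 24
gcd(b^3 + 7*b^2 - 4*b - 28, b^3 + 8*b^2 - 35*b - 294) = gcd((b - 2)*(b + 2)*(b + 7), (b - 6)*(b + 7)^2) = b + 7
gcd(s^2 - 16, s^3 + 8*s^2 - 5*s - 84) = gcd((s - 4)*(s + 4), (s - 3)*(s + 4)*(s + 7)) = s + 4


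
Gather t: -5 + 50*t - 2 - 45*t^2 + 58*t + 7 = -45*t^2 + 108*t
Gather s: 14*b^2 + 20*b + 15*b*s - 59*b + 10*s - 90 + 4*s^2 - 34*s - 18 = 14*b^2 - 39*b + 4*s^2 + s*(15*b - 24) - 108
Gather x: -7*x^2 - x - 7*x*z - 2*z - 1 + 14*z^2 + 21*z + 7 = -7*x^2 + x*(-7*z - 1) + 14*z^2 + 19*z + 6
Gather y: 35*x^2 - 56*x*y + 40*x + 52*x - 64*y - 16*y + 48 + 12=35*x^2 + 92*x + y*(-56*x - 80) + 60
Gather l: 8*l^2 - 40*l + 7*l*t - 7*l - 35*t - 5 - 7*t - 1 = 8*l^2 + l*(7*t - 47) - 42*t - 6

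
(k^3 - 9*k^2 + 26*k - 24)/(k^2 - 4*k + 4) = (k^2 - 7*k + 12)/(k - 2)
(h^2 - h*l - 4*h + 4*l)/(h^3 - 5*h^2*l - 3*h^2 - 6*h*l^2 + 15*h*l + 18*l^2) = (h^2 - h*l - 4*h + 4*l)/(h^3 - 5*h^2*l - 3*h^2 - 6*h*l^2 + 15*h*l + 18*l^2)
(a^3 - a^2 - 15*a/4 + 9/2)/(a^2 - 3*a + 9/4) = a + 2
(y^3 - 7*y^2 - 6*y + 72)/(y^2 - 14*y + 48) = (y^2 - y - 12)/(y - 8)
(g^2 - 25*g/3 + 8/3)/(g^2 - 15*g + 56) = (g - 1/3)/(g - 7)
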